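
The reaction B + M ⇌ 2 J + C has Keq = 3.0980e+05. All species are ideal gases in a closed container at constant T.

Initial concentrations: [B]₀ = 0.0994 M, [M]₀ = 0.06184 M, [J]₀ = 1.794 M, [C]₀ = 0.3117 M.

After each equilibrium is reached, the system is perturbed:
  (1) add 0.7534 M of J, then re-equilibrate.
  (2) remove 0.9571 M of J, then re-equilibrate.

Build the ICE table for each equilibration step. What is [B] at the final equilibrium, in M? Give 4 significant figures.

[B]_eq = 0.03765 M

Q₀ = 163.2 vs Keq = 3.0980e+05 ⇒ Q<K, forward
Step 1:
                    B           M           J           C
  I            0.0994     0.06184       1.794      0.3117
  C          -0.06172    -0.06172      0.1234     0.06172
  E           0.03768  1.1762e-04       1.917      0.3734
  solve Keq expr → x = 0.06172; check Q = 3.0980e+05
Then add 0.7534 M of J.
Step 2:
                    B           M           J           C
  I           0.03768  1.1762e-04       2.671      0.3734
  C        1.0982e-04  1.0982e-04 -2.1964e-04 -1.0982e-04
  E           0.03779  2.2744e-04       2.671      0.3733
  solve Keq expr → x = -1.0982e-04; check Q = 3.0980e+05
Then remove 0.9571 M of J.
Step 3:
                    B           M           J           C
  I           0.03779  2.2744e-04       1.714      0.3733
  C       -1.3341e-04 -1.3341e-04  2.6683e-04  1.3341e-04
  E           0.03765  9.4027e-05       1.714      0.3734
  solve Keq expr → x = 1.3341e-04; check Q = 3.0980e+05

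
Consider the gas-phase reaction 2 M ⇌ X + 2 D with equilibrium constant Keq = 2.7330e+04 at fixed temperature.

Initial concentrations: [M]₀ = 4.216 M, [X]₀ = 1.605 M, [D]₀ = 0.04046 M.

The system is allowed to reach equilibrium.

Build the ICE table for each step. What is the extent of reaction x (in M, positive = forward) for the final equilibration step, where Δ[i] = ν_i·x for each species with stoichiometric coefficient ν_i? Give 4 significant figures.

Q₀ = 1.4782e-04 vs Keq = 2.7330e+04 ⇒ Q<K, forward
Step 1:
                  M         X         D
  I           4.216     1.605   0.04046
  C          -4.167     2.084     4.167
  E         0.04888     3.689     4.208
  solve Keq expr → x = 2.084; check Q = 2.7330e+04

x = 2.084 M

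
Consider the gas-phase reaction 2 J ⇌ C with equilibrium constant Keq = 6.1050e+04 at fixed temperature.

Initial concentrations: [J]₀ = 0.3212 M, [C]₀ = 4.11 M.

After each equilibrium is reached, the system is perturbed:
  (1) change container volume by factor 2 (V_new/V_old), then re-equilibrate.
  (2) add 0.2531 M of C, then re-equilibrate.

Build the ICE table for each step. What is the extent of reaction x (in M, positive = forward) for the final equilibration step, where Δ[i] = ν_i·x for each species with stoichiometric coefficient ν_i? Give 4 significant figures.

x = -1.7034e-04 M

Q₀ = 39.84 vs Keq = 6.1050e+04 ⇒ Q<K, forward
Step 1:
                   J          C
  Initial     0.3212       4.11
  Change     -0.3128     0.1564
  Equil      0.00836      4.266
  solve Keq expr → x = 0.1564; check Q = 6.1050e+04
Then change container volume by factor 2 (V_new/V_old).
Step 2:
                   J          C
  Initial    0.00418      2.133
  Change     0.00173 -8.6507e-04
  Equil      0.00591      2.132
  solve Keq expr → x = -8.6507e-04; check Q = 6.1050e+04
Then add 0.2531 M of C.
Step 3:
                   J          C
  Initial    0.00591      2.385
  Change  3.4069e-04 -1.7034e-04
  Equil     0.006251      2.385
  solve Keq expr → x = -1.7034e-04; check Q = 6.1050e+04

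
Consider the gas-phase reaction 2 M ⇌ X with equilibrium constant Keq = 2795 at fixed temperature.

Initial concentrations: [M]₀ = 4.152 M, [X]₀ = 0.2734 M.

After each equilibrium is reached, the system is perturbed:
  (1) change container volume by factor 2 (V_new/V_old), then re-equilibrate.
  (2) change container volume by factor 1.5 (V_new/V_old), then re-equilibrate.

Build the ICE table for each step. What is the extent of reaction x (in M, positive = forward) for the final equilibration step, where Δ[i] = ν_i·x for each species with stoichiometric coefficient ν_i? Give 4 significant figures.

x = -0.001521 M

Q₀ = 0.01586 vs Keq = 2795 ⇒ Q<K, forward
Step 1:
                    M           X
  Initial       4.152      0.2734
  Change       -4.123       2.062
  Equil        0.0289       2.335
  solve Keq expr → x = 2.062; check Q = 2795
Then change container volume by factor 2 (V_new/V_old).
Step 2:
                    M           X
  Initial     0.01445       1.167
  Change      0.00596    -0.00298
  Equil       0.02041       1.164
  solve Keq expr → x = -0.00298; check Q = 2795
Then change container volume by factor 1.5 (V_new/V_old).
Step 3:
                    M           X
  Initial     0.01361      0.7763
  Change     0.003042   -0.001521
  Equil       0.01665      0.7748
  solve Keq expr → x = -0.001521; check Q = 2795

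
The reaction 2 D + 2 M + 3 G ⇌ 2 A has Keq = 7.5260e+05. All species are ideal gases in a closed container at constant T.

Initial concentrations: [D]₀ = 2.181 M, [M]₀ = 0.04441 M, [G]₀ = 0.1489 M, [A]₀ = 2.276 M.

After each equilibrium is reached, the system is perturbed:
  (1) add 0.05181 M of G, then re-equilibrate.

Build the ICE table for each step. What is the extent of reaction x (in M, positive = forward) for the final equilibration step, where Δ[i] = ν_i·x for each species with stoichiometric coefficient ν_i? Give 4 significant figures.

x = 0.004544 M

Q₀ = 1.6726e+05 vs Keq = 7.5260e+05 ⇒ Q<K, forward
Step 1:
                   D          M          G          A
  Initial      2.181    0.04441     0.1489      2.276
  Change     -0.0165    -0.0165   -0.02475     0.0165
  Equil        2.164    0.02791     0.1241      2.293
  solve Keq expr → x = 0.00825; check Q = 7.5260e+05
Then add 0.05181 M of G.
Step 2:
                   D          M          G          A
  Initial      2.164    0.02791      0.176      2.293
  Change   -0.009089  -0.009089   -0.01363   0.009089
  Equil        2.155    0.01882     0.1623      2.302
  solve Keq expr → x = 0.004544; check Q = 7.5260e+05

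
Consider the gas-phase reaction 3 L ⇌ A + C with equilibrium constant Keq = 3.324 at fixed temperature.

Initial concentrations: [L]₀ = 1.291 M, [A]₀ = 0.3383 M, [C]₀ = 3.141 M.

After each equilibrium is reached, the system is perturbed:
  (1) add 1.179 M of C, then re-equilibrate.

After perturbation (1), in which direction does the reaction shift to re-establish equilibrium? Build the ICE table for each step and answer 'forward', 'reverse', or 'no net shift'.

Q₀ = 0.4938 vs Keq = 3.324 ⇒ Q<K, forward
Step 1:
                  L         A         C
  I           1.291    0.3383     3.141
  C         -0.4967    0.1656    0.1656
  E          0.7943    0.5039     3.307
  solve Keq expr → x = 0.1656; check Q = 3.324
Then add 1.179 M of C.
Step 2:
                  L         A         C
  I          0.7943    0.5039     4.486
  C         0.06975  -0.02325  -0.02325
  E          0.8641    0.4806     4.462
  solve Keq expr → x = -0.02325; check Q = 3.324

Direction: reverse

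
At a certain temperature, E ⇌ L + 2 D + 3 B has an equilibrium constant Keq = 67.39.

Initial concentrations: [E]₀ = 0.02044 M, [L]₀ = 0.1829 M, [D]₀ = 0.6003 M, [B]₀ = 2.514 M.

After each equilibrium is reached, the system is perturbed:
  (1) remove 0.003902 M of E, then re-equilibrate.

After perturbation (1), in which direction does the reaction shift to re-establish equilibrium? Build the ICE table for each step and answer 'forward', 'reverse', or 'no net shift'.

Direction: reverse

Q₀ = 51.23 vs Keq = 67.39 ⇒ Q<K, forward
Step 1:
                    E           L           D           B
  init        0.02044      0.1829      0.6003       2.514
  Δ          -0.00392     0.00392     0.00784     0.01176
  eq          0.01652      0.1868      0.6081       2.526
  solve Keq expr → x = 0.00392; check Q = 67.39
Then remove 0.003902 M of E.
Step 2:
                    E           L           D           B
  init        0.01262      0.1868      0.6081       2.526
  Δ          0.003119   -0.003119   -0.006237   -0.009356
  eq          0.01574      0.1837      0.6019       2.516
  solve Keq expr → x = -0.003119; check Q = 67.39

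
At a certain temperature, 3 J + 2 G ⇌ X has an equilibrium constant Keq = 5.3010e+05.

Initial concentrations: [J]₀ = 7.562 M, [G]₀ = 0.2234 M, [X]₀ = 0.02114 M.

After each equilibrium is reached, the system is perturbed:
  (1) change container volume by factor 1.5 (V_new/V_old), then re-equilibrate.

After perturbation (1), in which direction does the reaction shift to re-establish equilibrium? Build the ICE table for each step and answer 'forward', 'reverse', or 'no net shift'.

Direction: reverse

Q₀ = 9.7955e-04 vs Keq = 5.3010e+05 ⇒ Q<K, forward
Step 1:
                   J          G          X
  init         7.562     0.2234    0.02114
  Δ          -0.3351    -0.2234     0.1117
  eq           7.227 2.5765e-05     0.1328
  solve Keq expr → x = 0.1117; check Q = 5.3010e+05
Then change container volume by factor 1.5 (V_new/V_old).
Step 2:
                   J          G          X
  init         4.818 1.7177e-05    0.08855
  Δ       3.2202e-05 2.1468e-05 -1.0734e-05
  eq           4.818 3.8645e-05    0.08854
  solve Keq expr → x = -1.0734e-05; check Q = 5.3010e+05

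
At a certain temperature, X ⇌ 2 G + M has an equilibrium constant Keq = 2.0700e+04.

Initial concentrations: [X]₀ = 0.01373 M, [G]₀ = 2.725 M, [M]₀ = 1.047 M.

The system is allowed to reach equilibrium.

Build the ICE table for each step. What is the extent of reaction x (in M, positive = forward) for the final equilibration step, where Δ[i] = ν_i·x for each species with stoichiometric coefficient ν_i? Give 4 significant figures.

x = 0.01334 M

Q₀ = 566.3 vs Keq = 2.0700e+04 ⇒ Q<K, forward
Step 1:
                    X           G           M
  init        0.01373       2.725       1.047
  Δ          -0.01334     0.02668     0.01334
  eq       3.8786e-04       2.752        1.06
  solve Keq expr → x = 0.01334; check Q = 2.0700e+04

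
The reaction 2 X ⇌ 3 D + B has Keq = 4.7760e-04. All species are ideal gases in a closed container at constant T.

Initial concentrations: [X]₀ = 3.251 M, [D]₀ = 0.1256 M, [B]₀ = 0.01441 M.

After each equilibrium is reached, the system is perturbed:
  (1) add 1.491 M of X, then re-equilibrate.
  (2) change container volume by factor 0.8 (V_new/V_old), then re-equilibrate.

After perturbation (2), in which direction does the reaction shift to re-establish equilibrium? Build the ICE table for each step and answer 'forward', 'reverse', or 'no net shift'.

Direction: reverse

Q₀ = 2.7015e-06 vs Keq = 4.7760e-04 ⇒ Q<K, forward
Step 1:
                   X          D          B
  Initial      3.251     0.1256    0.01441
  Change     -0.1594     0.2391     0.0797
  Equil        3.092     0.3647    0.09411
  solve Keq expr → x = 0.0797; check Q = 4.7760e-04
Then add 1.491 M of X.
Step 2:
                   X          D          B
  Initial      4.583     0.3647    0.09411
  Change    -0.04789    0.07184    0.02395
  Equil        4.535     0.4365     0.1181
  solve Keq expr → x = 0.02395; check Q = 4.7760e-04
Then change container volume by factor 0.8 (V_new/V_old).
Step 3:
                   X          D          B
  Initial      5.668     0.5457     0.1476
  Change     0.03532   -0.05298   -0.01766
  Equil        5.704     0.4927     0.1299
  solve Keq expr → x = -0.01766; check Q = 4.7760e-04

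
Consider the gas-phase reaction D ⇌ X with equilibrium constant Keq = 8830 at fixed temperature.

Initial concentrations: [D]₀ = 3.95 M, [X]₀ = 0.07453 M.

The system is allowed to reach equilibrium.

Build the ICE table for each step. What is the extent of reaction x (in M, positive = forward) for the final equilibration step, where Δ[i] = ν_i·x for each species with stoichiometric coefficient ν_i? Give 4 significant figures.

Q₀ = 0.01887 vs Keq = 8830 ⇒ Q<K, forward
Step 1:
                   D          X
  init          3.95    0.07453
  Δ            -3.95       3.95
  eq      4.5573e-04      4.024
  solve Keq expr → x = 3.95; check Q = 8830

x = 3.95 M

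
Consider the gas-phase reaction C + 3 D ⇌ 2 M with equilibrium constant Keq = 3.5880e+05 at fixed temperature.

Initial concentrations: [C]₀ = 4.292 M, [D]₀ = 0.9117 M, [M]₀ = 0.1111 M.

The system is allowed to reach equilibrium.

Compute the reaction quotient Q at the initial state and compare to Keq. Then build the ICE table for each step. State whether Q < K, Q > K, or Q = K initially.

Q₀ = 0.003795; Q < K (proceeds forward)

Q₀ = 0.003795 vs Keq = 3.5880e+05 ⇒ Q<K, forward
Step 1:
                  C         D         M
  init        4.292    0.9117    0.1111
  Δ         -0.3015   -0.9046    0.6031
  eq           3.99  0.007089    0.7142
  solve Keq expr → x = 0.3015; check Q = 3.5880e+05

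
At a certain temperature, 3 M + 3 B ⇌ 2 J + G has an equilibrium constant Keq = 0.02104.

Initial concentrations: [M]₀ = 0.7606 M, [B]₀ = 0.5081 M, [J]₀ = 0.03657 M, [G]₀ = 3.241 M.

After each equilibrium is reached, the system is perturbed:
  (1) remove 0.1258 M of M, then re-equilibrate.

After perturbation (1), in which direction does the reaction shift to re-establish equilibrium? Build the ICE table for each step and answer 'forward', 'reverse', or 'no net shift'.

Q₀ = 0.0751 vs Keq = 0.02104 ⇒ Q>K, reverse
Step 1:
                   M          B          J          G
  Initial     0.7606     0.5081    0.03657      3.241
  Change     0.02245    0.02245   -0.01497  -0.007485
  Equil       0.7831     0.5306     0.0216      3.234
  solve Keq expr → x = -0.007485; check Q = 0.02104
Then remove 0.1258 M of M.
Step 2:
                   M          B          J          G
  Initial     0.6573     0.5306     0.0216      3.234
  Change    0.006624   0.006624  -0.004416  -0.002208
  Equil       0.6639     0.5372    0.01718      3.231
  solve Keq expr → x = -0.002208; check Q = 0.02104

Direction: reverse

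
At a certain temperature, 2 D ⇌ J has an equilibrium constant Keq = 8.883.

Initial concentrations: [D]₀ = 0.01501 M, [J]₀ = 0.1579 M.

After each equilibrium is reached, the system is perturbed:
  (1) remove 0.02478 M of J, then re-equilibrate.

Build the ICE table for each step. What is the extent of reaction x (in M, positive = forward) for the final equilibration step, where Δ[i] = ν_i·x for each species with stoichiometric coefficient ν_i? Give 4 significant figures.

x = 0.005199 M

Q₀ = 700.8 vs Keq = 8.883 ⇒ Q>K, reverse
Step 1:
                    D           J
  Initial     0.01501      0.1579
  Change      0.09617    -0.04809
  Equil        0.1112      0.1098
  solve Keq expr → x = -0.04809; check Q = 8.883
Then remove 0.02478 M of J.
Step 2:
                    D           J
  Initial      0.1112     0.08503
  Change      -0.0104    0.005199
  Equil        0.1008     0.09023
  solve Keq expr → x = 0.005199; check Q = 8.883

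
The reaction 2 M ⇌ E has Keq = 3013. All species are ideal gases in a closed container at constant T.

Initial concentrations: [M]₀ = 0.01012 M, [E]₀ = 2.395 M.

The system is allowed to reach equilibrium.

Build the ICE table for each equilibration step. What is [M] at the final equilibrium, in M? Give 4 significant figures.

Q₀ = 2.3385e+04 vs Keq = 3013 ⇒ Q>K, reverse
Step 1:
                  M         E
  Initial   0.01012     2.395
  Change    0.01802  -0.00901
  Equil     0.02814     2.386
  solve Keq expr → x = -0.00901; check Q = 3013

[M]_eq = 0.02814 M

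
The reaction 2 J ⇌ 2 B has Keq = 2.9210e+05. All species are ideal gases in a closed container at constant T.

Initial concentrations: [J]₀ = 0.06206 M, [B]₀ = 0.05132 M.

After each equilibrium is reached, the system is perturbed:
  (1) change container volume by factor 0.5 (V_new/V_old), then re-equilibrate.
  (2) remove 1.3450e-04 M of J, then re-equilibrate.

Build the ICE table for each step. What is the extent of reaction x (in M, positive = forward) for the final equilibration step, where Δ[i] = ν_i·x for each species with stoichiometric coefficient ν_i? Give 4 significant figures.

x = -6.7126e-05 M

Q₀ = 0.6838 vs Keq = 2.9210e+05 ⇒ Q<K, forward
Step 1:
                   J          B
  I          0.06206    0.05132
  C         -0.06185    0.06185
  E       2.0940e-04     0.1132
  solve Keq expr → x = 0.03093; check Q = 2.9210e+05
Then change container volume by factor 0.5 (V_new/V_old).
Step 2:
                   J          B
  I       4.1879e-04     0.2263
  C                0          0
  E       4.1879e-04     0.2263
  solve Keq expr → x = 0; check Q = 2.9210e+05
Then remove 1.3450e-04 M of J.
Step 3:
                   J          B
  I       2.8429e-04     0.2263
  C       1.3425e-04 -1.3425e-04
  E       4.1854e-04     0.2262
  solve Keq expr → x = -6.7126e-05; check Q = 2.9210e+05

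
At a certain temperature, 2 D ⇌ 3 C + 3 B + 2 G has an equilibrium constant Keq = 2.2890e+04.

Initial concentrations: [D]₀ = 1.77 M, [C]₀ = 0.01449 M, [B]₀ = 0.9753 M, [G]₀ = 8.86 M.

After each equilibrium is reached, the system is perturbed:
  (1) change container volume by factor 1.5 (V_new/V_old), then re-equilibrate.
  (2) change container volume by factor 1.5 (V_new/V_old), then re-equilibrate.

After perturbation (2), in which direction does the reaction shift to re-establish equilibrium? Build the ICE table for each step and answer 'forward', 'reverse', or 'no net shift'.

Direction: forward

Q₀ = 7.0720e-05 vs Keq = 2.2890e+04 ⇒ Q<K, forward
Step 1:
                  D         C         B         G
  Initial      1.77   0.01449    0.9753      8.86
  Change     -1.128     1.693     1.693     1.128
  Equil      0.6416     1.707     2.668     9.988
  solve Keq expr → x = 0.5642; check Q = 2.2890e+04
Then change container volume by factor 1.5 (V_new/V_old).
Step 2:
                  D         C         B         G
  Initial    0.4278     1.138     1.779     6.659
  Change     -0.196    0.2941    0.2941     0.196
  Equil      0.2317     1.432     2.073     6.855
  solve Keq expr → x = 0.09802; check Q = 2.2890e+04
Then change container volume by factor 1.5 (V_new/V_old).
Step 3:
                  D         C         B         G
  Initial    0.1545    0.9547     1.382      4.57
  Change   -0.08921    0.1338    0.1338   0.08921
  Equil     0.06526     1.089     1.516     4.659
  solve Keq expr → x = 0.04461; check Q = 2.2890e+04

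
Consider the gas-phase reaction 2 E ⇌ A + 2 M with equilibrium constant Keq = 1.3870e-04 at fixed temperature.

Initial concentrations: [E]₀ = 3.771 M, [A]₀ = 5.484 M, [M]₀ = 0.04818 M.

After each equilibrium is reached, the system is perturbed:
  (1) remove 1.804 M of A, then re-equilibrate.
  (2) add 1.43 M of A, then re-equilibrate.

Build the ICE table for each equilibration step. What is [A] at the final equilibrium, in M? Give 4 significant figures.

[A]_eq = 5.096 M

Q₀ = 8.9520e-04 vs Keq = 1.3870e-04 ⇒ Q>K, reverse
Step 1:
                    E           A           M
  init          3.771       5.484     0.04818
  Δ           0.02904    -0.01452    -0.02904
  eq              3.8       5.469     0.01914
  solve Keq expr → x = -0.01452; check Q = 1.3870e-04
Then remove 1.804 M of A.
Step 2:
                    E           A           M
  init            3.8       3.665     0.01914
  Δ         -0.004207    0.002103    0.004207
  eq            3.796       3.668     0.02334
  solve Keq expr → x = 0.002103; check Q = 1.3870e-04
Then add 1.43 M of A.
Step 3:
                    E           A           M
  init          3.796       5.098     0.02334
  Δ          0.003521   -0.001761   -0.003521
  eq            3.799       5.096     0.01982
  solve Keq expr → x = -0.001761; check Q = 1.3870e-04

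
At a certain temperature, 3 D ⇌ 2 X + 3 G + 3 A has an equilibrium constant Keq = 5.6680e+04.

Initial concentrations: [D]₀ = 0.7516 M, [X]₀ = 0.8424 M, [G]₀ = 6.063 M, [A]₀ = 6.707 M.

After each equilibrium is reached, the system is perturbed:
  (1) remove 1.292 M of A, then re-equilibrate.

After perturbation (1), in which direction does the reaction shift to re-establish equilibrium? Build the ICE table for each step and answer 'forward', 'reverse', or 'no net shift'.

Direction: forward

Q₀ = 1.1239e+05 vs Keq = 5.6680e+04 ⇒ Q>K, reverse
Step 1:
                    D           X           G           A
  I            0.7516      0.8424       6.063       6.707
  C            0.1081    -0.07205     -0.1081     -0.1081
  E            0.8597      0.7704       5.955       6.599
  solve Keq expr → x = -0.03602; check Q = 5.6680e+04
Then remove 1.292 M of A.
Step 2:
                    D           X           G           A
  I            0.8597      0.7704       5.955       5.307
  C           -0.1016     0.06775      0.1016      0.1016
  E             0.758      0.8381       6.057       5.409
  solve Keq expr → x = 0.03388; check Q = 5.6680e+04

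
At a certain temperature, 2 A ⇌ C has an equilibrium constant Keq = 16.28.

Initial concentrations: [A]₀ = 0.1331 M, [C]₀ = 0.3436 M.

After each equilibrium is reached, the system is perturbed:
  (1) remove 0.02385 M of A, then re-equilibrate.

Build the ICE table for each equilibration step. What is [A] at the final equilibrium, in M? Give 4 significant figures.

Q₀ = 19.4 vs Keq = 16.28 ⇒ Q>K, reverse
Step 1:
                    A           C
  I            0.1331      0.3436
  C           0.01101   -0.005505
  E            0.1441      0.3381
  solve Keq expr → x = -0.005505; check Q = 16.28
Then remove 0.02385 M of A.
Step 2:
                    A           C
  I            0.1203      0.3381
  C           0.02154    -0.01077
  E            0.1418      0.3273
  solve Keq expr → x = -0.01077; check Q = 16.28

[A]_eq = 0.1418 M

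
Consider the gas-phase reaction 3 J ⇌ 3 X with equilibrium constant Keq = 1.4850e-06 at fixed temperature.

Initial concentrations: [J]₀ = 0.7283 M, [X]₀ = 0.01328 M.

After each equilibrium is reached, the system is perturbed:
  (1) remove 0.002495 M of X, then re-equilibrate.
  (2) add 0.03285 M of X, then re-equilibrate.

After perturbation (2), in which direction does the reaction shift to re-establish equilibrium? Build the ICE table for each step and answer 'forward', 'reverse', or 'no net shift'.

Direction: reverse

Q₀ = 6.0627e-06 vs Keq = 1.4850e-06 ⇒ Q>K, reverse
Step 1:
                   J          X
  init        0.7283    0.01328
  Δ         0.004915  -0.004915
  eq          0.7332   0.008365
  solve Keq expr → x = -0.001638; check Q = 1.4850e-06
Then remove 0.002495 M of X.
Step 2:
                   J          X
  init        0.7332    0.00587
  Δ        -0.002467   0.002467
  eq          0.7307   0.008337
  solve Keq expr → x = 8.2229e-04; check Q = 1.4850e-06
Then add 0.03285 M of X.
Step 3:
                   J          X
  init        0.7307    0.04119
  Δ          0.03248   -0.03248
  eq          0.7632   0.008708
  solve Keq expr → x = -0.01083; check Q = 1.4850e-06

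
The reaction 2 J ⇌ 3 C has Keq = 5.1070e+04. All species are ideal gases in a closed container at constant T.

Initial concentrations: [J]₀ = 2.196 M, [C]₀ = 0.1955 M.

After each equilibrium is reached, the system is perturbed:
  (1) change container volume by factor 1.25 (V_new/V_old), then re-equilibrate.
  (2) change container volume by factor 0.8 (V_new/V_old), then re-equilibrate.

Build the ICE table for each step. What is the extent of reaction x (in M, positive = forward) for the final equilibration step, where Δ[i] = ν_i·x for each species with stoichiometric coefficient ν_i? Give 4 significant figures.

x = -0.001471 M

Q₀ = 0.001549 vs Keq = 5.1070e+04 ⇒ Q<K, forward
Step 1:
                  J         C
  I           2.196    0.1955
  C          -2.168     3.252
  E         0.02832     3.447
  solve Keq expr → x = 1.084; check Q = 5.1070e+04
Then change container volume by factor 1.25 (V_new/V_old).
Step 2:
                  J         C
  I         0.02266     2.758
  C       -0.002353  0.003529
  E          0.0203     2.761
  solve Keq expr → x = 0.001176; check Q = 5.1070e+04
Then change container volume by factor 0.8 (V_new/V_old).
Step 3:
                  J         C
  I         0.02538     3.451
  C        0.002941 -0.004412
  E         0.02832     3.447
  solve Keq expr → x = -0.001471; check Q = 5.1070e+04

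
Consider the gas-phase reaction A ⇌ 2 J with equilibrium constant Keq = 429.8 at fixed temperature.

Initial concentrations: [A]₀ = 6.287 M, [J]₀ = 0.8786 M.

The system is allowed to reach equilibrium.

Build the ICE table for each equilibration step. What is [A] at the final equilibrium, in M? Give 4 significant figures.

Q₀ = 0.1228 vs Keq = 429.8 ⇒ Q<K, forward
Step 1:
                   A          J
  I            6.287     0.8786
  C           -5.912      11.82
  E           0.3754       12.7
  solve Keq expr → x = 5.912; check Q = 429.8

[A]_eq = 0.3754 M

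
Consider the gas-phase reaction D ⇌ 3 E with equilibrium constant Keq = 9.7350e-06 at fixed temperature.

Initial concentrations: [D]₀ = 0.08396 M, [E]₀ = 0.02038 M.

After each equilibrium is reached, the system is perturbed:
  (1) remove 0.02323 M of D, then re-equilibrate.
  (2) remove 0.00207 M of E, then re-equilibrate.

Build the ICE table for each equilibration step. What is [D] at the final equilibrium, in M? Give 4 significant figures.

Q₀ = 1.0082e-04 vs Keq = 9.7350e-06 ⇒ Q>K, reverse
Step 1:
                    D           E
  I           0.08396     0.02038
  C          0.003632     -0.0109
  E           0.08759    0.009483
  solve Keq expr → x = -0.003632; check Q = 9.7350e-06
Then remove 0.02323 M of D.
Step 2:
                    D           E
  I           0.06436    0.009483
  C        3.0409e-04 -9.1227e-04
  E           0.06467     0.00857
  solve Keq expr → x = -3.0409e-04; check Q = 9.7350e-06
Then remove 0.00207 M of E.
Step 3:
                    D           E
  I           0.06467      0.0065
  C       -6.7995e-04     0.00204
  E           0.06399     0.00854
  solve Keq expr → x = 6.7995e-04; check Q = 9.7350e-06

[D]_eq = 0.06399 M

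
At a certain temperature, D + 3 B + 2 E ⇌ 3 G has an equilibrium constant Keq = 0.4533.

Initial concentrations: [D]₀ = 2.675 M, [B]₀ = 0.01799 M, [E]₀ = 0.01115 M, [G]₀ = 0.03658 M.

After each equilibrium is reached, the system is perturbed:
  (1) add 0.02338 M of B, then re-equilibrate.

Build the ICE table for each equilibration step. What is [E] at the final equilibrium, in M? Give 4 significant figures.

Q₀ = 2.5279e+04 vs Keq = 0.4533 ⇒ Q>K, reverse
Step 1:
                   D          B          E          G
  init         2.675    0.01799    0.01115    0.03658
  Δ          0.01043    0.03128    0.02085   -0.03128
  eq           2.685    0.04927      0.032   0.005302
  solve Keq expr → x = -0.01043; check Q = 0.4533
Then add 0.02338 M of B.
Step 2:
                   D          B          E          G
  init         2.685    0.07265      0.032   0.005302
  Δ       -6.9080e-04  -0.002072  -0.001382   0.002072
  eq           2.685    0.07058    0.03062   0.007375
  solve Keq expr → x = 6.9080e-04; check Q = 0.4533

[E]_eq = 0.03062 M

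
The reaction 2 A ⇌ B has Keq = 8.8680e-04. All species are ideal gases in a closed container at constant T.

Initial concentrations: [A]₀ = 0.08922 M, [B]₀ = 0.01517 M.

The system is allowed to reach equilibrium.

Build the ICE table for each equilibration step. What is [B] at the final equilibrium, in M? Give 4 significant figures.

[B]_eq = 1.2671e-05 M

Q₀ = 1.906 vs Keq = 8.8680e-04 ⇒ Q>K, reverse
Step 1:
                  A         B
  Initial   0.08922   0.01517
  Change    0.03031  -0.01516
  Equil      0.1195 1.2671e-05
  solve Keq expr → x = -0.01516; check Q = 8.8680e-04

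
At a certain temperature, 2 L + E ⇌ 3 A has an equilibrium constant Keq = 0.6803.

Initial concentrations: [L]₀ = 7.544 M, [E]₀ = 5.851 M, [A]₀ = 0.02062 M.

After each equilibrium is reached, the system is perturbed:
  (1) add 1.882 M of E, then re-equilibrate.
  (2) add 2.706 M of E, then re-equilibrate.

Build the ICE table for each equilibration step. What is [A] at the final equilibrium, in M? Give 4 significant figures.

Q₀ = 2.6329e-08 vs Keq = 0.6803 ⇒ Q<K, forward
Step 1:
                    L           E           A
  Initial       7.544       5.851     0.02062
  Change       -2.739      -1.369       4.108
  Equil         4.805       4.482       4.129
  solve Keq expr → x = 1.369; check Q = 0.6803
Then add 1.882 M of E.
Step 2:
                    L           E           A
  Initial       4.805       6.364       4.129
  Change      -0.2258     -0.1129      0.3386
  Equil         4.579       6.251       4.468
  solve Keq expr → x = 0.1129; check Q = 0.6803
Then add 2.706 M of E.
Step 3:
                    L           E           A
  Initial       4.579       8.957       4.468
  Change      -0.2442     -0.1221      0.3663
  Equil         4.335       8.835       4.834
  solve Keq expr → x = 0.1221; check Q = 0.6803

[A]_eq = 4.834 M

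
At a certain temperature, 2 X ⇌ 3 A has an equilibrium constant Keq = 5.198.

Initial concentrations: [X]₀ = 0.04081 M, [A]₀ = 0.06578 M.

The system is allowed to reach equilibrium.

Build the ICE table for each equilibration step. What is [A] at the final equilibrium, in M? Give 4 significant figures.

[A]_eq = 0.1047 M

Q₀ = 0.1709 vs Keq = 5.198 ⇒ Q<K, forward
Step 1:
                    X           A
  init        0.04081     0.06578
  Δ          -0.02595     0.03892
  eq          0.01486      0.1047
  solve Keq expr → x = 0.01297; check Q = 5.198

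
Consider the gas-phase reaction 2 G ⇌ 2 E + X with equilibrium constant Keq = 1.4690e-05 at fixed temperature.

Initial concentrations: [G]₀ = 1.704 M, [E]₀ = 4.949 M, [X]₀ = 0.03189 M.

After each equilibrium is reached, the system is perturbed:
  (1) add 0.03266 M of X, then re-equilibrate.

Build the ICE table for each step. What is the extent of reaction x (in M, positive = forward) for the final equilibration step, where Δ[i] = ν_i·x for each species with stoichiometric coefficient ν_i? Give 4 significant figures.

Q₀ = 0.269 vs Keq = 1.4690e-05 ⇒ Q>K, reverse
Step 1:
                   G          E          X
  init         1.704      4.949    0.03189
  Δ          0.06378   -0.06378   -0.03189
  eq           1.768      4.885 1.9236e-06
  solve Keq expr → x = -0.03189; check Q = 1.4690e-05
Then add 0.03266 M of X.
Step 2:
                   G          E          X
  init         1.768      4.885    0.03266
  Δ          0.06532   -0.06532   -0.03266
  eq           1.833       4.82 2.1248e-06
  solve Keq expr → x = -0.03266; check Q = 1.4690e-05

x = -0.03266 M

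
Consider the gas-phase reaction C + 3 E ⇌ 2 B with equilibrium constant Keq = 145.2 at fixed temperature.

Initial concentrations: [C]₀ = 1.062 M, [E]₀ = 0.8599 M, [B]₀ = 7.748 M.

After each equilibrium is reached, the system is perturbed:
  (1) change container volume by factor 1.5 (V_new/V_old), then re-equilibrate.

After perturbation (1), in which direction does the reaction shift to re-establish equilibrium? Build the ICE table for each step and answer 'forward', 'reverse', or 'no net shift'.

Q₀ = 88.9 vs Keq = 145.2 ⇒ Q<K, forward
Step 1:
                  C         E         B
  init        1.062    0.8599     7.748
  Δ        -0.03859   -0.1158   0.07717
  eq          1.023    0.7441     7.825
  solve Keq expr → x = 0.03859; check Q = 145.2
Then change container volume by factor 1.5 (V_new/V_old).
Step 2:
                  C         E         B
  init       0.6823    0.4961     5.217
  Δ          0.0444    0.1332  -0.08881
  eq         0.7267    0.6293     5.128
  solve Keq expr → x = -0.0444; check Q = 145.2

Direction: reverse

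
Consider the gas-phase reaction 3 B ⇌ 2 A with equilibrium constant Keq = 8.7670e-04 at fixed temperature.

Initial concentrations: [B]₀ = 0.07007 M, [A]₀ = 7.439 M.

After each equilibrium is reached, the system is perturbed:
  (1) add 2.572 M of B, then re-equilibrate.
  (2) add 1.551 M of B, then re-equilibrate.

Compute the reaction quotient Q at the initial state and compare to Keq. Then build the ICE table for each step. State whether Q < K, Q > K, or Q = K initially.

Q₀ = 1.6085e+05 vs Keq = 8.7670e-04 ⇒ Q>K, reverse
Step 1:
                    B           A
  Initial     0.07007       7.439
  Change        9.785      -6.523
  Equil         9.855       0.916
  solve Keq expr → x = -3.262; check Q = 8.7670e-04
Then add 2.572 M of B.
Step 2:
                    B           A
  Initial       12.43       0.916
  Change      -0.4637      0.3091
  Equil         11.96       1.225
  solve Keq expr → x = 0.1546; check Q = 8.7670e-04
Then add 1.551 M of B.
Step 3:
                    B           A
  Initial       13.51       1.225
  Change      -0.2965      0.1977
  Equil         13.22       1.423
  solve Keq expr → x = 0.09884; check Q = 8.7670e-04

Q₀ = 1.6085e+05; Q > K (proceeds reverse)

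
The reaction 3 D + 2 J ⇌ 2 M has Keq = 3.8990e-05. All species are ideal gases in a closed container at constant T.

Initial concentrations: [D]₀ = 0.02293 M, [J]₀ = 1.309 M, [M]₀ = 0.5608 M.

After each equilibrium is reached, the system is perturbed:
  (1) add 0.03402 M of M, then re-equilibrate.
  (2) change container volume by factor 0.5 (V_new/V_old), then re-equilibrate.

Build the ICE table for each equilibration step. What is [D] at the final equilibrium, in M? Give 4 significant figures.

[D]_eq = 1.749 M

Q₀ = 1.5224e+04 vs Keq = 3.8990e-05 ⇒ Q>K, reverse
Step 1:
                    D           J           M
  I           0.02293       1.309      0.5608
  C            0.8275      0.5517     -0.5517
  E            0.8505       1.861    0.009112
  solve Keq expr → x = -0.2758; check Q = 3.8990e-05
Then add 0.03402 M of M.
Step 2:
                    D           J           M
  I            0.8505       1.861     0.04313
  C           0.04955     0.03304    -0.03304
  E               0.9       1.894      0.0101
  solve Keq expr → x = -0.01652; check Q = 3.8990e-05
Then change container volume by factor 0.5 (V_new/V_old).
Step 3:
                    D           J           M
  I               1.8       3.787     0.02019
  C          -0.05103    -0.03402     0.03402
  E             1.749       3.753     0.05421
  solve Keq expr → x = 0.01701; check Q = 3.8990e-05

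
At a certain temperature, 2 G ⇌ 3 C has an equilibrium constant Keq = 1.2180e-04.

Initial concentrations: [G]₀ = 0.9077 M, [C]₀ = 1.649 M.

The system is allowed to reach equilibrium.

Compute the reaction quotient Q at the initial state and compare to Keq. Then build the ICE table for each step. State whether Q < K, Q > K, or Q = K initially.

Q₀ = 5.442 vs Keq = 1.2180e-04 ⇒ Q>K, reverse
Step 1:
                   G          C
  I           0.9077      1.649
  C            1.048     -1.571
  E            1.955    0.07751
  solve Keq expr → x = -0.5238; check Q = 1.2180e-04

Q₀ = 5.442; Q > K (proceeds reverse)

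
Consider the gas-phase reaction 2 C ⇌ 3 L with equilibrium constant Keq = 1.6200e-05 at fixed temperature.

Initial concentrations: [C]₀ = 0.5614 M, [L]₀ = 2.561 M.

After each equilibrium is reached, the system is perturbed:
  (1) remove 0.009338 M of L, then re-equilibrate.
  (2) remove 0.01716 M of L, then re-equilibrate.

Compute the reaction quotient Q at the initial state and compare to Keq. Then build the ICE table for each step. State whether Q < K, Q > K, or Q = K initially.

Q₀ = 53.29 vs Keq = 1.6200e-05 ⇒ Q>K, reverse
Step 1:
                  C         L
  init       0.5614     2.561
  Δ           1.678    -2.518
  eq           2.24   0.04332
  solve Keq expr → x = -0.8392; check Q = 1.6200e-05
Then remove 0.009338 M of L.
Step 2:
                  C         L
  init         2.24   0.03398
  Δ       -0.006172  0.009258
  eq          2.234   0.04324
  solve Keq expr → x = 0.003086; check Q = 1.6200e-05
Then remove 0.01716 M of L.
Step 3:
                  C         L
  init        2.234   0.02608
  Δ        -0.01134   0.01701
  eq          2.222   0.04309
  solve Keq expr → x = 0.005671; check Q = 1.6200e-05

Q₀ = 53.29; Q > K (proceeds reverse)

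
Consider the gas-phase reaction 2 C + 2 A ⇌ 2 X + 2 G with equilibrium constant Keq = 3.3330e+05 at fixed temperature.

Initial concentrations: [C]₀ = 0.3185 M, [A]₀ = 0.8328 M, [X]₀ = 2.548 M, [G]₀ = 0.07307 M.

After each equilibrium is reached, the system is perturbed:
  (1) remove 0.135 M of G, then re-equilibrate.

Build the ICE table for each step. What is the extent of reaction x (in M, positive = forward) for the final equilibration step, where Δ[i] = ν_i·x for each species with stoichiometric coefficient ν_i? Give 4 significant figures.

x = 6.3652e-04 M

Q₀ = 0.4927 vs Keq = 3.3330e+05 ⇒ Q<K, forward
Step 1:
                    C           A           X           G
  init         0.3185      0.8328       2.548     0.07307
  Δ           -0.3148     -0.3148      0.3148      0.3148
  eq         0.003713       0.518       2.863      0.3879
  solve Keq expr → x = 0.1574; check Q = 3.3330e+05
Then remove 0.135 M of G.
Step 2:
                    C           A           X           G
  init       0.003713       0.518       2.863      0.2529
  Δ         -0.001273   -0.001273    0.001273    0.001273
  eq          0.00244      0.5167       2.864      0.2541
  solve Keq expr → x = 6.3652e-04; check Q = 3.3330e+05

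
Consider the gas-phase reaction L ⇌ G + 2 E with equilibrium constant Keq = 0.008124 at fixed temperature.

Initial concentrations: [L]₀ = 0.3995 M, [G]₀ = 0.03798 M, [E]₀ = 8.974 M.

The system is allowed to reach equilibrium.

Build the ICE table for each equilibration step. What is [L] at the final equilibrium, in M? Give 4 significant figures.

[L]_eq = 0.4374 M

Q₀ = 7.656 vs Keq = 0.008124 ⇒ Q>K, reverse
Step 1:
                    L           G           E
  Initial      0.3995     0.03798       8.974
  Change      0.03794    -0.03794    -0.07587
  Equil        0.4374  4.4883e-05       8.898
  solve Keq expr → x = -0.03794; check Q = 0.008124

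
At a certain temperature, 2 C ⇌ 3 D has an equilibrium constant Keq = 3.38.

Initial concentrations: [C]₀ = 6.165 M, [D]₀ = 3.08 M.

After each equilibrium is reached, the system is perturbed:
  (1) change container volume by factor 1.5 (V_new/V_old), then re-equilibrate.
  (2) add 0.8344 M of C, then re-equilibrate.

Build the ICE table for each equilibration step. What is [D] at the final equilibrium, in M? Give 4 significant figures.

[D]_eq = 3.689 M

Q₀ = 0.7688 vs Keq = 3.38 ⇒ Q<K, forward
Step 1:
                   C          D
  I            6.165       3.08
  C          -0.9539      1.431
  E            5.211      4.511
  solve Keq expr → x = 0.477; check Q = 3.38
Then change container volume by factor 1.5 (V_new/V_old).
Step 2:
                   C          D
  I            3.474      3.007
  C          -0.2008     0.3012
  E            3.273      3.308
  solve Keq expr → x = 0.1004; check Q = 3.38
Then add 0.8344 M of C.
Step 3:
                   C          D
  I            4.108      3.308
  C          -0.2537     0.3806
  E            3.854      3.689
  solve Keq expr → x = 0.1269; check Q = 3.38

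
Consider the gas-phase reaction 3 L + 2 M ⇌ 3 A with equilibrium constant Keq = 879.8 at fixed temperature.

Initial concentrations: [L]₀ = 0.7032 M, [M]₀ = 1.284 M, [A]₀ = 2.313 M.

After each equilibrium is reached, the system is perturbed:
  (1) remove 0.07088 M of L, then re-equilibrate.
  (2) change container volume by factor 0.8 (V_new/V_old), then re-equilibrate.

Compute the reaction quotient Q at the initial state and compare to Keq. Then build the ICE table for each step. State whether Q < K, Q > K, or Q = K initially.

Q₀ = 21.59 vs Keq = 879.8 ⇒ Q<K, forward
Step 1:
                  L         M         A
  Initial    0.7032     1.284     2.313
  Change     -0.419   -0.2793     0.419
  Equil      0.2842     1.005     2.732
  solve Keq expr → x = 0.1397; check Q = 879.8
Then remove 0.07088 M of L.
Step 2:
                  L         M         A
  Initial    0.2133     1.005     2.732
  Change    0.05794   0.03863  -0.05794
  Equil      0.2713     1.043     2.674
  solve Keq expr → x = -0.01931; check Q = 879.8
Then change container volume by factor 0.8 (V_new/V_old).
Step 3:
                  L         M         A
  Initial    0.3391     1.304     3.343
  Change   -0.03939  -0.02626   0.03939
  Equil      0.2997     1.278     3.382
  solve Keq expr → x = 0.01313; check Q = 879.8

Q₀ = 21.59; Q < K (proceeds forward)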